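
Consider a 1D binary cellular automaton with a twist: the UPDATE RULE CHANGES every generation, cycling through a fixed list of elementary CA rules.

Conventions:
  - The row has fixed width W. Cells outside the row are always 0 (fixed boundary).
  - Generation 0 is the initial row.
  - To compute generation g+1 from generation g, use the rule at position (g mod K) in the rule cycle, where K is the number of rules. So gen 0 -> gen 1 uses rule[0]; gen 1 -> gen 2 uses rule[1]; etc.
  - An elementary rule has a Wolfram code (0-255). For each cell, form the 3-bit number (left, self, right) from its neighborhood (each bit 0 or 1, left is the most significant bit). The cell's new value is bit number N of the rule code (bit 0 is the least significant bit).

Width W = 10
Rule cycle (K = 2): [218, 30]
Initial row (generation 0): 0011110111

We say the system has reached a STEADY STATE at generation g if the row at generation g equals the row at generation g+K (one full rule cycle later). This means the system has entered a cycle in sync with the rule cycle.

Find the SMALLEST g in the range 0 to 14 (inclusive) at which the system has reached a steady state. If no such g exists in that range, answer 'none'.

Gen 0: 0011110111
Gen 1 (rule 218): 0111110111
Gen 2 (rule 30): 1100000100
Gen 3 (rule 218): 1110001010
Gen 4 (rule 30): 1001011011
Gen 5 (rule 218): 0110011011
Gen 6 (rule 30): 1101110010
Gen 7 (rule 218): 1101111101
Gen 8 (rule 30): 1001000001
Gen 9 (rule 218): 0110100010
Gen 10 (rule 30): 1100110111
Gen 11 (rule 218): 1111110111
Gen 12 (rule 30): 1000000100
Gen 13 (rule 218): 0100001010
Gen 14 (rule 30): 1110011011
Gen 15 (rule 218): 1111111011
Gen 16 (rule 30): 1000000010

Answer: none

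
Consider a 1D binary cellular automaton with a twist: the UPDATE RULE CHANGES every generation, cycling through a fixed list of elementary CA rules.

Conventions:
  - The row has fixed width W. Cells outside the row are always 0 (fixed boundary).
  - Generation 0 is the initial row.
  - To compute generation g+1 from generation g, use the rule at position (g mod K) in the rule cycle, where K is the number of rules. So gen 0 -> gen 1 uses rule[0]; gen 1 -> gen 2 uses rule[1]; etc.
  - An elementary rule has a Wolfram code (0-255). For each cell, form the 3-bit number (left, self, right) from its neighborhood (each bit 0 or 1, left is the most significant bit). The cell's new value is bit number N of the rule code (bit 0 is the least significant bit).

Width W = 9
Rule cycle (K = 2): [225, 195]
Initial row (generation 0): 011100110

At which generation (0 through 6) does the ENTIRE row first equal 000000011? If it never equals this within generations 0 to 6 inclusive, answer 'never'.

Answer: never

Derivation:
Gen 0: 011100110
Gen 1 (rule 225): 001100010
Gen 2 (rule 195): 110101100
Gen 3 (rule 225): 011010101
Gen 4 (rule 195): 101000000
Gen 5 (rule 225): 010011111
Gen 6 (rule 195): 100101111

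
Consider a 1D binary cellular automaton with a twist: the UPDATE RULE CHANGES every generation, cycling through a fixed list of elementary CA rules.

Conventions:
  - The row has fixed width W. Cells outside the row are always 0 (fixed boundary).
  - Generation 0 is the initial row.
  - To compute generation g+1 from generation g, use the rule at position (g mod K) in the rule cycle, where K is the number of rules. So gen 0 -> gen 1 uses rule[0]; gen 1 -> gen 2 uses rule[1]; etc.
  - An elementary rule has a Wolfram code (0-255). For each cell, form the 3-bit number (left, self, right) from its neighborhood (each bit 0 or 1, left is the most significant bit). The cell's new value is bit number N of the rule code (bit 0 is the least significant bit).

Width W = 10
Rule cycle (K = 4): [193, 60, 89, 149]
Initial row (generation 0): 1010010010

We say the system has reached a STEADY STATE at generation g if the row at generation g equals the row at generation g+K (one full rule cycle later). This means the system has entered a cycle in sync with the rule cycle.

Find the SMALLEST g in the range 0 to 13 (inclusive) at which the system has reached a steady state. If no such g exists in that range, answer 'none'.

Gen 0: 1010010010
Gen 1 (rule 193): 0000000000
Gen 2 (rule 60): 0000000000
Gen 3 (rule 89): 1111111111
Gen 4 (rule 149): 0111111110
Gen 5 (rule 193): 0011111110
Gen 6 (rule 60): 0010000001
Gen 7 (rule 89): 1001111100
Gen 8 (rule 149): 1100111011
Gen 9 (rule 193): 0100011001
Gen 10 (rule 60): 0110010101
Gen 11 (rule 89): 0111000000
Gen 12 (rule 149): 0010111111
Gen 13 (rule 193): 1000011111
Gen 14 (rule 60): 1100010000
Gen 15 (rule 89): 1111001111
Gen 16 (rule 149): 0110100110
Gen 17 (rule 193): 0010000010

Answer: none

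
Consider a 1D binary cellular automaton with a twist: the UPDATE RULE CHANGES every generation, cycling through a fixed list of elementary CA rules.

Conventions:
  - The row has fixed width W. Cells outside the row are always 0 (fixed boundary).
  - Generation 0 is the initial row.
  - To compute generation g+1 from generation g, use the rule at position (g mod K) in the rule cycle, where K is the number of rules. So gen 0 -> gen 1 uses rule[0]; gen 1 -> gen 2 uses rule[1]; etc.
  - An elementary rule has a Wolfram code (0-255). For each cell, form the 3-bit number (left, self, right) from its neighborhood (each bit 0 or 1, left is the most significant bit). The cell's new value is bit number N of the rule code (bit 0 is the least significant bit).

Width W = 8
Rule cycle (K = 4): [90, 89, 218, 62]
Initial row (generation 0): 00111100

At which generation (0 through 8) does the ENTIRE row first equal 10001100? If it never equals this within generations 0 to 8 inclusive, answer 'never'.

Answer: 4

Derivation:
Gen 0: 00111100
Gen 1 (rule 90): 01100110
Gen 2 (rule 89): 01110111
Gen 3 (rule 218): 11110111
Gen 4 (rule 62): 10001100
Gen 5 (rule 90): 01011110
Gen 6 (rule 89): 00010011
Gen 7 (rule 218): 00101111
Gen 8 (rule 62): 01111000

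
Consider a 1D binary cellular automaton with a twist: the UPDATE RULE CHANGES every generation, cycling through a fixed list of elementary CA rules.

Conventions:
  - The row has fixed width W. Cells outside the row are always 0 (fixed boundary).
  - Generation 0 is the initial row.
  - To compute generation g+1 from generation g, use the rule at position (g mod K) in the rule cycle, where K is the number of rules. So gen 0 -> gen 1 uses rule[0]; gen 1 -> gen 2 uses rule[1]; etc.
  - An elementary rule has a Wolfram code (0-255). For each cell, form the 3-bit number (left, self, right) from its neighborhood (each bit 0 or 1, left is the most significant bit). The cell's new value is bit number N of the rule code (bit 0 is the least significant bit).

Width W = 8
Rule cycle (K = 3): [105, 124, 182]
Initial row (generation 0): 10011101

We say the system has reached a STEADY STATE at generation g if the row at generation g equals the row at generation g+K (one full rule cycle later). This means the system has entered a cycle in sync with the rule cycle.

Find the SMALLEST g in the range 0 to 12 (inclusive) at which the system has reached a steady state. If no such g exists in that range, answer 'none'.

Gen 0: 10011101
Gen 1 (rule 105): 00010110
Gen 2 (rule 124): 00011111
Gen 3 (rule 182): 00101110
Gen 4 (rule 105): 10011010
Gen 5 (rule 124): 11011111
Gen 6 (rule 182): 00101110
Gen 7 (rule 105): 10011010
Gen 8 (rule 124): 11011111
Gen 9 (rule 182): 00101110
Gen 10 (rule 105): 10011010
Gen 11 (rule 124): 11011111
Gen 12 (rule 182): 00101110
Gen 13 (rule 105): 10011010
Gen 14 (rule 124): 11011111
Gen 15 (rule 182): 00101110

Answer: 3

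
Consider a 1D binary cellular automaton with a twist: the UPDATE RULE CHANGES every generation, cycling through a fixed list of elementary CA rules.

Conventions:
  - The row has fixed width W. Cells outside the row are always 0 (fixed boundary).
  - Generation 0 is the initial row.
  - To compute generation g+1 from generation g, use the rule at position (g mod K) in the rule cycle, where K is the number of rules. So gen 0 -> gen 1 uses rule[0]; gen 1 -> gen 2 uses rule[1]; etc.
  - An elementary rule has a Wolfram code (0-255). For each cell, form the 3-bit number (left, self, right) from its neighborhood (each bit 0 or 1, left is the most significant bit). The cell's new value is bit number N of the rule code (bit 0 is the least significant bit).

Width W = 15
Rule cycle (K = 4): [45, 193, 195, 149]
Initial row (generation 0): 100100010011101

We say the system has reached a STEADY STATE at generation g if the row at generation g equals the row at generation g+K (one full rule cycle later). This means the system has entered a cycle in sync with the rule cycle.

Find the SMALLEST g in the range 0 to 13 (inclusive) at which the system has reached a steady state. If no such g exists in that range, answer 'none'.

Answer: none

Derivation:
Gen 0: 100100010011101
Gen 1 (rule 45): 100101010010011
Gen 2 (rule 193): 000000000000001
Gen 3 (rule 195): 111111111111110
Gen 4 (rule 149): 011111111111101
Gen 5 (rule 45): 010000000000011
Gen 6 (rule 193): 000111111111001
Gen 7 (rule 195): 111011111111010
Gen 8 (rule 149): 010001111110011
Gen 9 (rule 45): 010101000000010
Gen 10 (rule 193): 000000011111000
Gen 11 (rule 195): 111111101111011
Gen 12 (rule 149): 011111000110000
Gen 13 (rule 45): 010000010100111
Gen 14 (rule 193): 000111000000011
Gen 15 (rule 195): 111011011111101
Gen 16 (rule 149): 010000001111001
Gen 17 (rule 45): 010111101000001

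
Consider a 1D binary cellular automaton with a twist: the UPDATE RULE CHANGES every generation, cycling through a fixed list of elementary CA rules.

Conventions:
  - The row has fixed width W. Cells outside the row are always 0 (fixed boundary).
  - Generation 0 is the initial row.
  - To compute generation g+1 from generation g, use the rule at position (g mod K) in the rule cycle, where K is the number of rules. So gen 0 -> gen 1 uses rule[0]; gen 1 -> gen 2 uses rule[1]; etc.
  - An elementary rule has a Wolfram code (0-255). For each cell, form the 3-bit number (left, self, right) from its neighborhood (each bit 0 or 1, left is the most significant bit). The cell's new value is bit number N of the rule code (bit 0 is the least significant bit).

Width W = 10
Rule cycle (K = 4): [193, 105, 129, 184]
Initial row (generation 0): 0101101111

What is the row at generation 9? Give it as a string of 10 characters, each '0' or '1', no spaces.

Gen 0: 0101101111
Gen 1 (rule 193): 0000100111
Gen 2 (rule 105): 1110000101
Gen 3 (rule 129): 0100110000
Gen 4 (rule 184): 0010101000
Gen 5 (rule 193): 1000000011
Gen 6 (rule 105): 0011111011
Gen 7 (rule 129): 1001110000
Gen 8 (rule 184): 0101101000
Gen 9 (rule 193): 0000100011

Answer: 0000100011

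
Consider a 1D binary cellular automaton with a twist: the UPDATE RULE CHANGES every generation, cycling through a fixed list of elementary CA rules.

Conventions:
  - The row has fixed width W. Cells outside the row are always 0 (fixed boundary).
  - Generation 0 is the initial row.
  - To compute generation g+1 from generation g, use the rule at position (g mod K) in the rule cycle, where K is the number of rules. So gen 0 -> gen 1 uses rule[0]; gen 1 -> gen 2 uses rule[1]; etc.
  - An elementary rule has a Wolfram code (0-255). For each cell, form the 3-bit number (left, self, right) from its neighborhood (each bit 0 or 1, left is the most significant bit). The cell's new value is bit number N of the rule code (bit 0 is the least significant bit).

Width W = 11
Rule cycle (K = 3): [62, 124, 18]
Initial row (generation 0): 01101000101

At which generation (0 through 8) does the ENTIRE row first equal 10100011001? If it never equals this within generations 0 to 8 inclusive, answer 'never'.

Answer: never

Derivation:
Gen 0: 01101000101
Gen 1 (rule 62): 11011101111
Gen 2 (rule 124): 11110111001
Gen 3 (rule 18): 00000000110
Gen 4 (rule 62): 00000001101
Gen 5 (rule 124): 00000001111
Gen 6 (rule 18): 00000010000
Gen 7 (rule 62): 00000111000
Gen 8 (rule 124): 00000101100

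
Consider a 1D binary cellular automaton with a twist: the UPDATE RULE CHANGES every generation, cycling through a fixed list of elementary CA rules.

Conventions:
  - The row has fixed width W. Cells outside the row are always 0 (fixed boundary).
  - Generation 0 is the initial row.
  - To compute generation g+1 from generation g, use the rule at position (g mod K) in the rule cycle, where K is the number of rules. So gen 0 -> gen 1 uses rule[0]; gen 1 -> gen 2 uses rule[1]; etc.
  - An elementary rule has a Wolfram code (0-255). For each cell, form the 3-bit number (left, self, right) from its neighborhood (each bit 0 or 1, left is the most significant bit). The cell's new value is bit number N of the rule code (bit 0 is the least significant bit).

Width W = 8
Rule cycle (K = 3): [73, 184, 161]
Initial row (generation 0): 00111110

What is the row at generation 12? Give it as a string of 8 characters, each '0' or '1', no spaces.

Gen 0: 00111110
Gen 1 (rule 73): 10100010
Gen 2 (rule 184): 01010001
Gen 3 (rule 161): 00100100
Gen 4 (rule 73): 10000001
Gen 5 (rule 184): 01000000
Gen 6 (rule 161): 00011111
Gen 7 (rule 73): 11010001
Gen 8 (rule 184): 10101000
Gen 9 (rule 161): 01010011
Gen 10 (rule 73): 00000011
Gen 11 (rule 184): 00000010
Gen 12 (rule 161): 11111000

Answer: 11111000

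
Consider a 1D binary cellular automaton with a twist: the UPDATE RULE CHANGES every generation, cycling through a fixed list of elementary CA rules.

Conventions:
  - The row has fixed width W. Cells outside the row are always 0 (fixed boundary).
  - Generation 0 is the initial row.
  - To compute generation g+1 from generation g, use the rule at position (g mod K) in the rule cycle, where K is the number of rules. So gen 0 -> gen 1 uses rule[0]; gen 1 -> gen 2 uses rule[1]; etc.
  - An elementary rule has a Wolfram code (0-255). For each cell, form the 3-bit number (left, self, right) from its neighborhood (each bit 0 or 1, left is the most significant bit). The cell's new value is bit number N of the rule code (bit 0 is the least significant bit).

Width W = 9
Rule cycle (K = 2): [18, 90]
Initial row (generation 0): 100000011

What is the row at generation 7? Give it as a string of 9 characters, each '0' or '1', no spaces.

Answer: 000100101

Derivation:
Gen 0: 100000011
Gen 1 (rule 18): 010000100
Gen 2 (rule 90): 101001010
Gen 3 (rule 18): 000110001
Gen 4 (rule 90): 001111010
Gen 5 (rule 18): 010000001
Gen 6 (rule 90): 101000010
Gen 7 (rule 18): 000100101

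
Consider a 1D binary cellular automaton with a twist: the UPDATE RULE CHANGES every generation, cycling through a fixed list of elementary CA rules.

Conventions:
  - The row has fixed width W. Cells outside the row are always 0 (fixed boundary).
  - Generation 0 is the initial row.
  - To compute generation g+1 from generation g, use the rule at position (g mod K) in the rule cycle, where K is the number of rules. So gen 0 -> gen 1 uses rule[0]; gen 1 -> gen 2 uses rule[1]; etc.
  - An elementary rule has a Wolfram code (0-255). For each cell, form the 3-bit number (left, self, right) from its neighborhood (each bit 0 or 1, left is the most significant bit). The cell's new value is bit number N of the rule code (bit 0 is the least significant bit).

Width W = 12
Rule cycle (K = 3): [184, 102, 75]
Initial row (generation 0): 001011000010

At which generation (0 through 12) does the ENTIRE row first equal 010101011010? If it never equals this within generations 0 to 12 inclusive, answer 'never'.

Gen 0: 001011000010
Gen 1 (rule 184): 000110100001
Gen 2 (rule 102): 001011100011
Gen 3 (rule 75): 110010101111
Gen 4 (rule 184): 101001011110
Gen 5 (rule 102): 111011100010
Gen 6 (rule 75): 101010101100
Gen 7 (rule 184): 010101011010
Gen 8 (rule 102): 111111101110
Gen 9 (rule 75): 100000101010
Gen 10 (rule 184): 010000010101
Gen 11 (rule 102): 110000111111
Gen 12 (rule 75): 110111100001

Answer: 7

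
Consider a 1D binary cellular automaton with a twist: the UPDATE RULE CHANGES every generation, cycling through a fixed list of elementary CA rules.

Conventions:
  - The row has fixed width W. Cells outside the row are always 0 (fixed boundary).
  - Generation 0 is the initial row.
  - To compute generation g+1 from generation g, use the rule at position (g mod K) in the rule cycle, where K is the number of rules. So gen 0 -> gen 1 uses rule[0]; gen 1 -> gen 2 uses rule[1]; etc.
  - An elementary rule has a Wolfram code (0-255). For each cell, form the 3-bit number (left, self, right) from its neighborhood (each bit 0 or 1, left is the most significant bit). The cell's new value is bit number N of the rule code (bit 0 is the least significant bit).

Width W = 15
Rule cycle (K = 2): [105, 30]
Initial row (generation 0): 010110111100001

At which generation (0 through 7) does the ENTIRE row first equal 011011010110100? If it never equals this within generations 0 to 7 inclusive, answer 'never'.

Gen 0: 010110111100001
Gen 1 (rule 105): 001111100101100
Gen 2 (rule 30): 011000011101010
Gen 3 (rule 105): 011011010110100
Gen 4 (rule 30): 110010010100110
Gen 5 (rule 105): 110000001000110
Gen 6 (rule 30): 101000011101101
Gen 7 (rule 105): 010011010111110

Answer: 3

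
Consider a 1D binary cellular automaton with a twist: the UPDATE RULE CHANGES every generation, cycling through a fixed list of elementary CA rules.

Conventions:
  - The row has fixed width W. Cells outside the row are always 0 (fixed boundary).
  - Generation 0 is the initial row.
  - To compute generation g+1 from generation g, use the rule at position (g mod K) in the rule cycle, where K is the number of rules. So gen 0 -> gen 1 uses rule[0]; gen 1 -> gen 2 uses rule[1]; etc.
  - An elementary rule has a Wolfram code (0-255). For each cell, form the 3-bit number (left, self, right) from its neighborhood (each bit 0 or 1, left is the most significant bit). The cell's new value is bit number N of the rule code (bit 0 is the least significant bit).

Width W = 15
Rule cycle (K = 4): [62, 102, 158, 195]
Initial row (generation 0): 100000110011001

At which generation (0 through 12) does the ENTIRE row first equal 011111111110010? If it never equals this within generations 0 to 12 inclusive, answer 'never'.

Gen 0: 100000110011001
Gen 1 (rule 62): 110001101110111
Gen 2 (rule 102): 010010110011001
Gen 3 (rule 158): 111110101110111
Gen 4 (rule 195): 011110000110011
Gen 5 (rule 62): 110001001101110
Gen 6 (rule 102): 010011010110010
Gen 7 (rule 158): 111110010101111
Gen 8 (rule 195): 011110100000111
Gen 9 (rule 62): 110001110001100
Gen 10 (rule 102): 010010010010100
Gen 11 (rule 158): 111111111110110
Gen 12 (rule 195): 011111111110010

Answer: 12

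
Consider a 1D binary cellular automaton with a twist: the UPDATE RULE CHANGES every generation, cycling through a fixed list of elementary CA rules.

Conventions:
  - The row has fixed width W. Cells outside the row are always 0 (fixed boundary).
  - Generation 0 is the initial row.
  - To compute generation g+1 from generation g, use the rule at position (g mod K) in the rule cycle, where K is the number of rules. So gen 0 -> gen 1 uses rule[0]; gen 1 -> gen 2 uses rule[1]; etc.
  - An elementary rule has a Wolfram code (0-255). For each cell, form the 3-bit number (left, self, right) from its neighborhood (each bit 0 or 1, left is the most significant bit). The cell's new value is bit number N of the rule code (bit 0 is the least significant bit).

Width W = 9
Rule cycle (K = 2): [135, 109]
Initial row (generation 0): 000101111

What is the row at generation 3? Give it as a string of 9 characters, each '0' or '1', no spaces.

Answer: 101101000

Derivation:
Gen 0: 000101111
Gen 1 (rule 135): 111100110
Gen 2 (rule 109): 100100110
Gen 3 (rule 135): 101101000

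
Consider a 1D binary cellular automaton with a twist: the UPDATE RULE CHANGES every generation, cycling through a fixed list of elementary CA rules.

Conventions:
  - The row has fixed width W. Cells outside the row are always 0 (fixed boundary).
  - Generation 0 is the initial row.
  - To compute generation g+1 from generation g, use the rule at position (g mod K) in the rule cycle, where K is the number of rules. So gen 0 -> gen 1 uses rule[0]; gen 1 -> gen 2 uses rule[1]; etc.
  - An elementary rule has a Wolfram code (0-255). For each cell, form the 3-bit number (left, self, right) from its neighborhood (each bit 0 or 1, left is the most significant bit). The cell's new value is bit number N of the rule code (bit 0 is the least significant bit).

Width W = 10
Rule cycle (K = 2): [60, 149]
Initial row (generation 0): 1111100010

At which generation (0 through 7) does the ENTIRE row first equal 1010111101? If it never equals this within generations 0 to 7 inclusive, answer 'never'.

Answer: never

Derivation:
Gen 0: 1111100010
Gen 1 (rule 60): 1000010011
Gen 2 (rule 149): 1111011000
Gen 3 (rule 60): 1000110100
Gen 4 (rule 149): 1110000111
Gen 5 (rule 60): 1001000100
Gen 6 (rule 149): 1101110111
Gen 7 (rule 60): 1011001100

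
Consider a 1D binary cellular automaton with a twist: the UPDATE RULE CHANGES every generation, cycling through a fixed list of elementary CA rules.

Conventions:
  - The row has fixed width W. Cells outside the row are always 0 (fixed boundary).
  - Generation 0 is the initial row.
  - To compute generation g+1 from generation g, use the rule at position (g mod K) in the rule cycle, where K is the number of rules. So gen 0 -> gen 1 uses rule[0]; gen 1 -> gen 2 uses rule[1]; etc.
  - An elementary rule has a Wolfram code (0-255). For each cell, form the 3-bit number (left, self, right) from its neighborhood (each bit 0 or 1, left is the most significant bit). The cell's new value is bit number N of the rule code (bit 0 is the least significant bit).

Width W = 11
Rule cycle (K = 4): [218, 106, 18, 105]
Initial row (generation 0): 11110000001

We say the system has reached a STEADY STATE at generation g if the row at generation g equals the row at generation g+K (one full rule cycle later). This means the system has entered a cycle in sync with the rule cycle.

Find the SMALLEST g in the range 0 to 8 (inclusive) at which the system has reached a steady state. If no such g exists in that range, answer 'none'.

Answer: none

Derivation:
Gen 0: 11110000001
Gen 1 (rule 218): 11111000010
Gen 2 (rule 106): 10001000100
Gen 3 (rule 18): 01010101010
Gen 4 (rule 105): 00101010100
Gen 5 (rule 218): 01000000010
Gen 6 (rule 106): 10000000100
Gen 7 (rule 18): 01000001010
Gen 8 (rule 105): 00011100100
Gen 9 (rule 218): 00111111010
Gen 10 (rule 106): 01100001100
Gen 11 (rule 18): 10010010010
Gen 12 (rule 105): 00000000000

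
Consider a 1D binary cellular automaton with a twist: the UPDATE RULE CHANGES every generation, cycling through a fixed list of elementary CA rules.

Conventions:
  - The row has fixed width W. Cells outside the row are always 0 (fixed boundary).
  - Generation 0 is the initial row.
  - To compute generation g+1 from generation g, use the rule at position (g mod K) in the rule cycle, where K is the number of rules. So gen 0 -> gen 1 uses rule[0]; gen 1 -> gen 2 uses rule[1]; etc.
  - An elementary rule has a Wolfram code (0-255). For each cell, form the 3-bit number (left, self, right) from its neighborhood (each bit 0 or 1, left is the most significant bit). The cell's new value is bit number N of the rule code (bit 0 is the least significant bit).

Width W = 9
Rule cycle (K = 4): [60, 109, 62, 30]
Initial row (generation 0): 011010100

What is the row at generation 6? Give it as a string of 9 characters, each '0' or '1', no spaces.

Gen 0: 011010100
Gen 1 (rule 60): 010111110
Gen 2 (rule 109): 011100010
Gen 3 (rule 62): 110010111
Gen 4 (rule 30): 101110100
Gen 5 (rule 60): 111001110
Gen 6 (rule 109): 101001010

Answer: 101001010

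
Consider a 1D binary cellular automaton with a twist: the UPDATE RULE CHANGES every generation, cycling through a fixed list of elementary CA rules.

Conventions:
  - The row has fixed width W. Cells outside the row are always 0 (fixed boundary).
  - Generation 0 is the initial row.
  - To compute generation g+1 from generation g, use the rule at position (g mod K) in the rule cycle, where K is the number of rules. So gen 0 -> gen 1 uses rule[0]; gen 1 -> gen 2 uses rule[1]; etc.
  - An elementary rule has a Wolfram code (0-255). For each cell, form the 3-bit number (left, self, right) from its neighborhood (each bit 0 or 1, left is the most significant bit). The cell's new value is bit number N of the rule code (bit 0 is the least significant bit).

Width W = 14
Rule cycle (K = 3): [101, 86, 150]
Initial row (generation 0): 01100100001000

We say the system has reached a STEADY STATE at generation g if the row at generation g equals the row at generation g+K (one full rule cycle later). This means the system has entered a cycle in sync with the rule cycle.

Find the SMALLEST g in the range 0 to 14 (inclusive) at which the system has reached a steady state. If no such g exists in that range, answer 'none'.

Answer: none

Derivation:
Gen 0: 01100100001000
Gen 1 (rule 101): 00100101101011
Gen 2 (rule 86): 01111100101001
Gen 3 (rule 150): 10111011101111
Gen 4 (rule 101): 11001100110001
Gen 5 (rule 86): 01110111011011
Gen 6 (rule 150): 10100010000000
Gen 7 (rule 101): 11101010111111
Gen 8 (rule 86): 00101010000001
Gen 9 (rule 150): 01101011000011
Gen 10 (rule 101): 00111101011001
Gen 11 (rule 86): 01000101001111
Gen 12 (rule 150): 11101101110110
Gen 13 (rule 101): 00110110011010
Gen 14 (rule 86): 01010011101011
Gen 15 (rule 150): 11011101001000
Gen 16 (rule 101): 01100111001011
Gen 17 (rule 86): 10111001111001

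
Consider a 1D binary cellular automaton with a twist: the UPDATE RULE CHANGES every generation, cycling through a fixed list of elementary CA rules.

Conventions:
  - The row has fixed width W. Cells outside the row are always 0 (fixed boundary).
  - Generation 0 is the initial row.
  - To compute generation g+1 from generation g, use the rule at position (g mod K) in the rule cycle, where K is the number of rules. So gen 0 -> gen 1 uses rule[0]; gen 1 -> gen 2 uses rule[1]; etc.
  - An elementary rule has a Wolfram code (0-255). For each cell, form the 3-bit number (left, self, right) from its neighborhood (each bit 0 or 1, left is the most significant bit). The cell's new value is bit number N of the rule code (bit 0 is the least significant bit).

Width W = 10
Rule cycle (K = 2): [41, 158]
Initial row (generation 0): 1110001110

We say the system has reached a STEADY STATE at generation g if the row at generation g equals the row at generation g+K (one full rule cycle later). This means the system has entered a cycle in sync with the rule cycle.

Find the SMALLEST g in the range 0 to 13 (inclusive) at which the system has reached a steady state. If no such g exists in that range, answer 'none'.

Gen 0: 1110001110
Gen 1 (rule 41): 1000101000
Gen 2 (rule 158): 1101101100
Gen 3 (rule 41): 1011011001
Gen 4 (rule 158): 1010010111
Gen 5 (rule 41): 0100001100
Gen 6 (rule 158): 1110011010
Gen 7 (rule 41): 1000010100
Gen 8 (rule 158): 1100110110
Gen 9 (rule 41): 1000101100
Gen 10 (rule 158): 1101101010
Gen 11 (rule 41): 1011010100
Gen 12 (rule 158): 1010010110
Gen 13 (rule 41): 0100001100
Gen 14 (rule 158): 1110011010
Gen 15 (rule 41): 1000010100

Answer: none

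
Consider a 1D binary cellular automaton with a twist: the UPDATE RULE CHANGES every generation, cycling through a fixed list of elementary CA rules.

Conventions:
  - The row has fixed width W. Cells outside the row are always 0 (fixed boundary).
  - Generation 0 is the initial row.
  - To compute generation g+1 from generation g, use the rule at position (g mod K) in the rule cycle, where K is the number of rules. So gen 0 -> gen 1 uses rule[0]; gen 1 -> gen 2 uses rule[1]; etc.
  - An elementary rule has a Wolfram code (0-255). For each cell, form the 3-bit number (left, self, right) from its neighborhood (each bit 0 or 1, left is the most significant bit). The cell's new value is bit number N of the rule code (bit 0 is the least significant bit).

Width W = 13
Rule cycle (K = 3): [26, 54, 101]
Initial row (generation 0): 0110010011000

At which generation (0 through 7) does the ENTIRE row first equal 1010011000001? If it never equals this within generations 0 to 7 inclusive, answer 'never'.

Answer: 6

Derivation:
Gen 0: 0110010011000
Gen 1 (rule 26): 1101101110100
Gen 2 (rule 54): 0010010001110
Gen 3 (rule 101): 1010010100010
Gen 4 (rule 26): 0001100010101
Gen 5 (rule 54): 0010010111111
Gen 6 (rule 101): 1010011000001
Gen 7 (rule 26): 0001110100010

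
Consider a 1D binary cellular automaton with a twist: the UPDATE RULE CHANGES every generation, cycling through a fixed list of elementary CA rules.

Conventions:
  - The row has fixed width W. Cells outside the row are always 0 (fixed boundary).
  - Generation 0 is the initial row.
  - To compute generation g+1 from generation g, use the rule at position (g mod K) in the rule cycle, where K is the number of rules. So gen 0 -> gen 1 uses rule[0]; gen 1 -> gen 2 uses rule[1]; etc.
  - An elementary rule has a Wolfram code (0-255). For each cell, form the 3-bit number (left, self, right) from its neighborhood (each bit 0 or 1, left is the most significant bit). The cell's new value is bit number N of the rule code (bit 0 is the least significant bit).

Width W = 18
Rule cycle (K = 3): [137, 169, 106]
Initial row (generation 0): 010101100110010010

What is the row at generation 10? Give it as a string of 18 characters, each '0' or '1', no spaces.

Answer: 011001000011001000

Derivation:
Gen 0: 010101100110010010
Gen 1 (rule 137): 000001000100000000
Gen 2 (rule 169): 111100010001111111
Gen 3 (rule 106): 100100100011000001
Gen 4 (rule 137): 000000001010011100
Gen 5 (rule 169): 111111100100011001
Gen 6 (rule 106): 100000101000111010
Gen 7 (rule 137): 001110000010110000
Gen 8 (rule 169): 101100111001100111
Gen 9 (rule 106): 011101101011101101
Gen 10 (rule 137): 011001000011001000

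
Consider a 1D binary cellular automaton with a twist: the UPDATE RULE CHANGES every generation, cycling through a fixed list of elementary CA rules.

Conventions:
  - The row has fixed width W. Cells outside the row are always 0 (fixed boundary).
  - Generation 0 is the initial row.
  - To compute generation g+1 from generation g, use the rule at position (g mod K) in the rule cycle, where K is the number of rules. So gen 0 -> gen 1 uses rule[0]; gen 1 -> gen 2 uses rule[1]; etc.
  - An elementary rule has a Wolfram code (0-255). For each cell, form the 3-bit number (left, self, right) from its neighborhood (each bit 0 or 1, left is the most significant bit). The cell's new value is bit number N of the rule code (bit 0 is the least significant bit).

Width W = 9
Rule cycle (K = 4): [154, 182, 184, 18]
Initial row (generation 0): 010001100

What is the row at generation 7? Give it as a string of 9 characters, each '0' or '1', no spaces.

Gen 0: 010001100
Gen 1 (rule 154): 101011010
Gen 2 (rule 182): 111100111
Gen 3 (rule 184): 111010110
Gen 4 (rule 18): 000000001
Gen 5 (rule 154): 000000010
Gen 6 (rule 182): 000000111
Gen 7 (rule 184): 000000110

Answer: 000000110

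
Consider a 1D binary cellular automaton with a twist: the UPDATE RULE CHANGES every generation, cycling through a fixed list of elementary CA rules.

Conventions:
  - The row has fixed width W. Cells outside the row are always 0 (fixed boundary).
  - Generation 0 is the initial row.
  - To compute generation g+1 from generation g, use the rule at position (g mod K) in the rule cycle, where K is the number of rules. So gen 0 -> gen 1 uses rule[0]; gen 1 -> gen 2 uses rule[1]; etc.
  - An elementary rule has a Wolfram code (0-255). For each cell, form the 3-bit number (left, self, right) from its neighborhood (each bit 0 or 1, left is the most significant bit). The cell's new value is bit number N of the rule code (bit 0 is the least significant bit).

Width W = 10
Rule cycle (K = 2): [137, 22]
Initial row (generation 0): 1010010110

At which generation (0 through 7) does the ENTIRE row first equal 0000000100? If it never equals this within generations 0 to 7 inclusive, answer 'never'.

Answer: 1

Derivation:
Gen 0: 1010010110
Gen 1 (rule 137): 0000000100
Gen 2 (rule 22): 0000001110
Gen 3 (rule 137): 1111101100
Gen 4 (rule 22): 0000000010
Gen 5 (rule 137): 1111111000
Gen 6 (rule 22): 0000000100
Gen 7 (rule 137): 1111110001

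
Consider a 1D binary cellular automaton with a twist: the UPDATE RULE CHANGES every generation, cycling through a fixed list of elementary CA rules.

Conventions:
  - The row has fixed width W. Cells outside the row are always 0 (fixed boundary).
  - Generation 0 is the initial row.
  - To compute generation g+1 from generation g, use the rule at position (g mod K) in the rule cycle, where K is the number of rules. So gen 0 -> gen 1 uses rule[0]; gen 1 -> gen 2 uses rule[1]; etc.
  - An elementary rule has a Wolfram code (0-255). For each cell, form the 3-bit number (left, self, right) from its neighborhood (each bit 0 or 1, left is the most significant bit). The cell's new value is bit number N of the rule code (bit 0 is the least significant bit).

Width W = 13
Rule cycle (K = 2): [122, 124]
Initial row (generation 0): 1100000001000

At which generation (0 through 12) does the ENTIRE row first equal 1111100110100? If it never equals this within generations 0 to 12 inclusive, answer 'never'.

Answer: never

Derivation:
Gen 0: 1100000001000
Gen 1 (rule 122): 1110000010100
Gen 2 (rule 124): 1011000011110
Gen 3 (rule 122): 0111100110011
Gen 4 (rule 124): 0100110111011
Gen 5 (rule 122): 1011111101111
Gen 6 (rule 124): 1110000111001
Gen 7 (rule 122): 1011001101110
Gen 8 (rule 124): 1111101111011
Gen 9 (rule 122): 1000111001111
Gen 10 (rule 124): 1100101101001
Gen 11 (rule 122): 1111011110110
Gen 12 (rule 124): 1001110011111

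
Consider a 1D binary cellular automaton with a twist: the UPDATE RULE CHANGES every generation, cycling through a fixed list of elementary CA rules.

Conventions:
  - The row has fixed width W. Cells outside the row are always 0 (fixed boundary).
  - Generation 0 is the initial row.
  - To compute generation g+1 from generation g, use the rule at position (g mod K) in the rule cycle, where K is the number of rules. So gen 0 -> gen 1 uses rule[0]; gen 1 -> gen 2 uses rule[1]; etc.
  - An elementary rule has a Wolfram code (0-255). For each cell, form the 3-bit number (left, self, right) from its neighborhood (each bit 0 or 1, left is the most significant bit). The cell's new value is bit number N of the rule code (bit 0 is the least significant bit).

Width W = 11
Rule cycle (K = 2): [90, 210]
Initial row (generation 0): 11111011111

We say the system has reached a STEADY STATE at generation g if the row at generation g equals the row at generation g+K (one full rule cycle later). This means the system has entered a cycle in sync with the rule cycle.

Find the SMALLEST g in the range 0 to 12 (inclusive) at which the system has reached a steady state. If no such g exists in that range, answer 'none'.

Answer: 1

Derivation:
Gen 0: 11111011111
Gen 1 (rule 90): 10001010001
Gen 2 (rule 210): 01010001010
Gen 3 (rule 90): 10001010001
Gen 4 (rule 210): 01010001010
Gen 5 (rule 90): 10001010001
Gen 6 (rule 210): 01010001010
Gen 7 (rule 90): 10001010001
Gen 8 (rule 210): 01010001010
Gen 9 (rule 90): 10001010001
Gen 10 (rule 210): 01010001010
Gen 11 (rule 90): 10001010001
Gen 12 (rule 210): 01010001010
Gen 13 (rule 90): 10001010001
Gen 14 (rule 210): 01010001010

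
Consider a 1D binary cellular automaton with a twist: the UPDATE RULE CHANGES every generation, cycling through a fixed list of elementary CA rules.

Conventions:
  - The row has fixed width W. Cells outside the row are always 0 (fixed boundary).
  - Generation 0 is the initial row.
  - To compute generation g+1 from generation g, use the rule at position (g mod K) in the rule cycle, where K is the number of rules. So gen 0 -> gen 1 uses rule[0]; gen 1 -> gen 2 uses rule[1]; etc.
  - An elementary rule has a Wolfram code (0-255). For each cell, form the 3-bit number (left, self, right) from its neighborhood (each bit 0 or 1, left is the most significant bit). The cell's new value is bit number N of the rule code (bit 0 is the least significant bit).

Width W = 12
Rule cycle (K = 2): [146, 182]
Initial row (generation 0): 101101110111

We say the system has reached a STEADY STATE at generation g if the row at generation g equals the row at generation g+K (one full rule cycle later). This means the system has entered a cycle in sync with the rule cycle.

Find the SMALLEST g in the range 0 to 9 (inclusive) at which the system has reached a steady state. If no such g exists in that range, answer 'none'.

Gen 0: 101101110111
Gen 1 (rule 146): 000000100010
Gen 2 (rule 182): 000001110111
Gen 3 (rule 146): 000010100010
Gen 4 (rule 182): 000111110111
Gen 5 (rule 146): 001011100010
Gen 6 (rule 182): 011101010111
Gen 7 (rule 146): 101000000010
Gen 8 (rule 182): 111100000111
Gen 9 (rule 146): 011010001010
Gen 10 (rule 182): 100111011111
Gen 11 (rule 146): 011010001110

Answer: none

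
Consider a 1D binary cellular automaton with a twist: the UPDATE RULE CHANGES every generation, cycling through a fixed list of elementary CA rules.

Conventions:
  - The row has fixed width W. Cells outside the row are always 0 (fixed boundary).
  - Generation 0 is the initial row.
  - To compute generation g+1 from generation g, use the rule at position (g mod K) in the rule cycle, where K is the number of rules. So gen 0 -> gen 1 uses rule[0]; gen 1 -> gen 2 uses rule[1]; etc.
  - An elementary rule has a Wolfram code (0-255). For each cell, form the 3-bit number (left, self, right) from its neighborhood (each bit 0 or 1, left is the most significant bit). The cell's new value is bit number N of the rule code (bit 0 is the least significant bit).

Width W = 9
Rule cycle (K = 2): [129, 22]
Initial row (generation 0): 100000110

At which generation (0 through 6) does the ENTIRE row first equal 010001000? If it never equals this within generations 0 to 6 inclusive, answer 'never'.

Answer: 2

Derivation:
Gen 0: 100000110
Gen 1 (rule 129): 001110000
Gen 2 (rule 22): 010001000
Gen 3 (rule 129): 000100011
Gen 4 (rule 22): 001110100
Gen 5 (rule 129): 100100001
Gen 6 (rule 22): 111110011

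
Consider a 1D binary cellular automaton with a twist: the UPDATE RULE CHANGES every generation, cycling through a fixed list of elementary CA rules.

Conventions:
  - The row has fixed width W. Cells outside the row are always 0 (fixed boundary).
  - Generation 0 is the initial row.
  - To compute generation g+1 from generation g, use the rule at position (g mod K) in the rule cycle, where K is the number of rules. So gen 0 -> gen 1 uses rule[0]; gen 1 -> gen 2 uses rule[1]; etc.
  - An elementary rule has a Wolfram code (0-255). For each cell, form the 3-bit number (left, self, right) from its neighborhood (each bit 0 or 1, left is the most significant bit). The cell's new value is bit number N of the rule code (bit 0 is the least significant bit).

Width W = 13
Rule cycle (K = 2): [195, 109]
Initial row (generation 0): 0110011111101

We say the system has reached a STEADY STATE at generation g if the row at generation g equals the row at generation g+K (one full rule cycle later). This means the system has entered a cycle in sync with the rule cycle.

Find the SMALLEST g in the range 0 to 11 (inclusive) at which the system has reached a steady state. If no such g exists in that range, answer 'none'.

Answer: none

Derivation:
Gen 0: 0110011111101
Gen 1 (rule 195): 1010101111100
Gen 2 (rule 109): 1111111000101
Gen 3 (rule 195): 0111111011000
Gen 4 (rule 109): 0100001111011
Gen 5 (rule 195): 1001110111001
Gen 6 (rule 109): 1001011101001
Gen 7 (rule 195): 0010001100010
Gen 8 (rule 109): 1010101101010
Gen 9 (rule 195): 0000000100000
Gen 10 (rule 109): 1111110101111
Gen 11 (rule 195): 0111110000111
Gen 12 (rule 109): 0100010110101
Gen 13 (rule 195): 1001100010000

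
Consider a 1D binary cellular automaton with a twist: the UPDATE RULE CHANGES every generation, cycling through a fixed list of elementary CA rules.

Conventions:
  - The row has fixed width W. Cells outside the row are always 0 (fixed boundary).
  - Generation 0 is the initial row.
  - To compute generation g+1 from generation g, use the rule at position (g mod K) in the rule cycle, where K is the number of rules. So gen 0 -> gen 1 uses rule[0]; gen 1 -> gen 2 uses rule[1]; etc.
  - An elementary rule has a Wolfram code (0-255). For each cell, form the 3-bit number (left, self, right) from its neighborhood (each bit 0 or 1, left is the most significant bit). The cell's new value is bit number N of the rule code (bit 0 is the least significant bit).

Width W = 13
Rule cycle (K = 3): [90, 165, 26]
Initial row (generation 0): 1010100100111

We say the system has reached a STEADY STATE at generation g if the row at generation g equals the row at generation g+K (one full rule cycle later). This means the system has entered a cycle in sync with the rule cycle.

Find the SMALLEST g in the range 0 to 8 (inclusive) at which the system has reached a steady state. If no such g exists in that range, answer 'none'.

Gen 0: 1010100100111
Gen 1 (rule 90): 0000011011101
Gen 2 (rule 165): 1111000101011
Gen 3 (rule 26): 1000101000010
Gen 4 (rule 90): 0101000100101
Gen 5 (rule 165): 0111010100111
Gen 6 (rule 26): 1100000011100
Gen 7 (rule 90): 1110000110110
Gen 8 (rule 165): 0100110001000
Gen 9 (rule 26): 1011101010100
Gen 10 (rule 90): 0010100000010
Gen 11 (rule 165): 1011101111010

Answer: none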